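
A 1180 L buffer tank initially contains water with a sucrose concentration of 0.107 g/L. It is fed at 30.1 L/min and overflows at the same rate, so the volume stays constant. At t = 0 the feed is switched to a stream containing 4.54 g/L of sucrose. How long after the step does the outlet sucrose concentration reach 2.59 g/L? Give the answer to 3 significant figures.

Species balance: V dC/dt = Q(C_in − C) ⇒ τ = V/Q = 39.203 min.
C(t) = C_in + (C₀ − C_in) e^(−t/τ). Set C = 2.59 and solve for t:
e^(−t/τ) = (C − C_in)/(C₀ − C_in) = (2.59 − 4.54)/(0.107 − 4.54) = 0.43988
t = −τ ln(…) = 39.203 × 0.82125 = 32.195 min.

32.2 min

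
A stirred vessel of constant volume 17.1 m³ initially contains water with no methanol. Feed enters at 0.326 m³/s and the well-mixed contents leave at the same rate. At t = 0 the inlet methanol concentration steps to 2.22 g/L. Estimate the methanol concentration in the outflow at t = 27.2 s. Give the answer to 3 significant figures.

Mass balance on the solute (V constant): V dC/dt = Q(C_in − C).
Time constant τ = V/Q = 17.1/0.326 = 52.454 s.
Solution: C(t) = C_in + (C₀ − C_in) e^(−t/τ).
C(27.2) = 2.22 + (0 − 2.22)·e^(−27.2/52.454) = 2.22 + (-2.2200)·0.59538 = 0.89825 g/L.

0.898 g/L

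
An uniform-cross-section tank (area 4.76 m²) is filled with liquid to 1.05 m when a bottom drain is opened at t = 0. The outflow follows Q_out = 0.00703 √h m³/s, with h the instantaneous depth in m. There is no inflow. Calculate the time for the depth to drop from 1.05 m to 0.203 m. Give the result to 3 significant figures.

777 s

With no inflow, A dh/dt = −0.00703 √h.
Separate and integrate: 2(√h − √h₀) = −(0.00703/A) t.
t = 2A(√h₀ − √h)/0.00703 = 2·4.76·(√1.05 − √0.203)/0.00703
  = 9.5200 × (1.0247 − 0.45056) / 0.00703 = 777.50 s.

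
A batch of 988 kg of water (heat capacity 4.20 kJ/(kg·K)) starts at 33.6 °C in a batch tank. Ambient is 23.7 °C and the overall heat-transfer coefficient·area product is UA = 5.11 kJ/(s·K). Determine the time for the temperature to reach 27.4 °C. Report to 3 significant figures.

Unsteady energy balance on the tank contents: M c_p dT/dt = −UA(T − T_amb).
τ = M c_p/UA = 812.05 s; T_ss = T_amb = 23.700 °C.
T(t) = T_ss + (T₀ − T_ss)e^(−t/τ); set T = 27.4:
t = −τ ln[(T − T_ss)/(T₀ − T_ss)] = −812.05 · ln(0.37374) = 799.23 s.

799 s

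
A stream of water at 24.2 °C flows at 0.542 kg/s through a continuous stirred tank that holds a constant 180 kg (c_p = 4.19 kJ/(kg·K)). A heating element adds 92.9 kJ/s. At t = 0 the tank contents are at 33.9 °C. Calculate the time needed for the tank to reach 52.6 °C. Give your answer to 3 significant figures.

Heat balance on the well-mixed liquid: M c_p dT/dt = ṁ c_p (T_in − T) + 92.9.
τ = M/ṁ = 332.10 s; T_ss = T_in + Q̇/(ṁ c_p) = 65.107 °C.
T(t) = T_ss + (T₀ − T_ss) e^(−t/τ). Set T = 52.6:
e^(−t/τ) = (52.6 − 65.107)/(33.9 − 65.107) = 0.40078
t = −332.10 · ln(0.40078) = 303.65 s.

304 s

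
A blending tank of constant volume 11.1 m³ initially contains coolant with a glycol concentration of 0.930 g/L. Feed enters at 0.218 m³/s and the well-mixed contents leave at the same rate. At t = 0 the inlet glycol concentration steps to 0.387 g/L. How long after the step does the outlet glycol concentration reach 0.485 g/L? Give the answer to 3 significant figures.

Species balance: V dC/dt = Q(C_in − C) ⇒ τ = V/Q = 50.917 s.
C(t) = C_in + (C₀ − C_in) e^(−t/τ). Set C = 0.485 and solve for t:
e^(−t/τ) = (C − C_in)/(C₀ − C_in) = (0.485 − 0.387)/(0.930 − 0.387) = 0.18048
t = −τ ln(…) = 50.917 × 1.7121 = 87.178 s.

87.2 s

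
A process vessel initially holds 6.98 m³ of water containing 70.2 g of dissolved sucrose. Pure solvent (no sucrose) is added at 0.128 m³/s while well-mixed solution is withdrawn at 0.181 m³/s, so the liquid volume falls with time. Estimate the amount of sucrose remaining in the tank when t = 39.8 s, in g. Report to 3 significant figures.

20.5 g

Total volume: dV/dt = Q_in − Q_out = -0.053000 m³/s, so V(t) = 6.98 − 0.053000 t and V(39.8) = 4.8706 m³.
Species balance (pure solvent in): dm/dt = −Q_out · m/V(t).
Separate: dm/m = −Q_out dt/V(t) ⇒ ln(m/m₀) = −(Q_out/(Q_in−Q_out)) ln(V/V₀).
m = m₀ (V₀/V)^(Q_out/(Q_in−Q_out)) = 70.2 × (6.98/4.8706)^(-3.4151) = 20.542 g.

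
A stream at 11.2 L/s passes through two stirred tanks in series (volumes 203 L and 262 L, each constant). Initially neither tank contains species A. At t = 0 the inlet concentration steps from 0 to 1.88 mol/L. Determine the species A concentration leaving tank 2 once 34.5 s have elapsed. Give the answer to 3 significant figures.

Species balance on tank i: dCᵢ/dt = (Cᵢ₋₁ − Cᵢ)/τᵢ with τᵢ = Vᵢ/Q.
τ₁ = 203/11.2 = 18.125 s; τ₂ = 262/11.2 = 23.393 s.
Solving the cascade with C₁(0)=C₂(0)=0 gives C₂(t) = C_in[1 − (τ₁ e^(−t/τ₁) − τ₂ e^(−t/τ₂))/(τ₁ − τ₂)].
At t = 34.5: e^(−t/τ₁) = 0.14905, e^(−t/τ₂) = 0.22882.
C₂ = 1.88·[1 − (18.125·0.14905 − 23.393·0.22882)/(-5.2679)] = 1.88·0.49672 = 0.93383 mol/L.

0.934 mol/L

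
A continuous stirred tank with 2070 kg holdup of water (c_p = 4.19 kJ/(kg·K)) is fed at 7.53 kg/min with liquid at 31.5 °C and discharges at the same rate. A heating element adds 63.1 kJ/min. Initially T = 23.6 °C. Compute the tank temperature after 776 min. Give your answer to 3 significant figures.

32.9 °C

M c_p dT/dt = ṁ c_p (T_in − T) + Q̇.
Rearrange: dT/dt = (T_ss − T)/τ with τ = M/ṁ = 274.90 min and T_ss = T_in + Q̇/(ṁ c_p) = 33.500 °C.
Solution: T(t) = T_ss + (T₀ − T_ss) e^(−t/τ).
T(776) = 33.500 + (-9.9000)·e^(−776/274.90) = 33.500 + (-9.9000)·0.059437 = 32.912 °C.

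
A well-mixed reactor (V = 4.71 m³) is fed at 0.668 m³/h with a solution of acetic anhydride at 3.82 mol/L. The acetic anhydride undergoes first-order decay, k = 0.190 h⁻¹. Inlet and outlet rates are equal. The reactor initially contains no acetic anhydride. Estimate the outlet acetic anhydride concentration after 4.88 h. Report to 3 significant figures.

V dC/dt = Q(C_in − C) − k V C.
This is linear with rate a = Q/V + k = 0.33183 h⁻¹.
C_ss = Q C_in/(Q + kV) = 1.6327 mol/L; C(t) = C_ss + (C₀ − C_ss) e^(−a t).
C(4.88) = 1.6327 + (-1.6327)·e^(−0.33183·4.88) = 1.6327 + (-1.6327)·0.19804 = 1.3094 mol/L.

1.31 mol/L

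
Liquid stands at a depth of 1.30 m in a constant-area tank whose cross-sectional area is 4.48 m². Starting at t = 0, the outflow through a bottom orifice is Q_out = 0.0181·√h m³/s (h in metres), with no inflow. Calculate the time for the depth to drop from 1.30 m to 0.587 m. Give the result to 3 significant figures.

A dh/dt = −Q_out = −0.0181 √h.
This is separable: 2 d(√h)/dt = −0.0181/A, so √h = √h₀ − (0.0181/(2A)) t.
t = 2A(√h₀ − √h)/0.0181 = 2·4.48·(√1.30 − √0.587)/0.0181
  = 8.9600 × (1.1402 − 0.76616) / 0.0181 = 185.15 s.

185 s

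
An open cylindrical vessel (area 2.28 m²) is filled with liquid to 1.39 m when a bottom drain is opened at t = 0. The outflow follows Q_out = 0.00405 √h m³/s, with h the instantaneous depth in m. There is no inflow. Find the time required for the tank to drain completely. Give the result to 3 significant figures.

A dh/dt = −Q_out = −0.00405 √h.
This is separable: 2 d(√h)/dt = −0.00405/A, so √h = √h₀ − (0.00405/(2A)) t.
Tank is empty when √h = 0: t_empty = 2A√h₀/0.00405.
t_empty = 2·2.28·√1.39/0.00405 = 4.5600·1.1790/0.00405 = 1327.4 s.

1330 s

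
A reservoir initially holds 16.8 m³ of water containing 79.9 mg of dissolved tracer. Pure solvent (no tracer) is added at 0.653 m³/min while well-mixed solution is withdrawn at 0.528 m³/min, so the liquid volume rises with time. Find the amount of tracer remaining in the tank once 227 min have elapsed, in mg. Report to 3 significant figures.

Total volume: dV/dt = Q_in − Q_out = 0.12500 m³/min, so V(t) = 16.8 + 0.12500 t and V(227) = 45.175 m³.
No tracer enters, so dm/dt = −Q_out · (m/V).
dm/m = −Q_out dt/(V₀ + 0.12500 t); integrating gives ln(m/m₀) = −(Q_out/(Q_in−Q_out)) ln(V/V₀).
m = m₀ (V₀/V)^(Q_out/(Q_in−Q_out)) = 79.9 × (16.8/45.175)^(4.2240) = 1.2245 mg.

1.22 mg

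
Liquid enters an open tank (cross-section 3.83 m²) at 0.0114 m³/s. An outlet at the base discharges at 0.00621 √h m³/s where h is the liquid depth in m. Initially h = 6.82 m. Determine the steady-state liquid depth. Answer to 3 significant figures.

A dh/dt = Q_in − 0.00621 √h. Steady state requires inflow = outflow:
Q_in = 0.00621 √h_ss ⇒ √h_ss = 0.0114/0.00621 = 1.8357.
h_ss = 1.8357² = 3.3700 m. (Since h₀ = 6.82 m > h_ss, the level will fall toward this value.)

3.37 m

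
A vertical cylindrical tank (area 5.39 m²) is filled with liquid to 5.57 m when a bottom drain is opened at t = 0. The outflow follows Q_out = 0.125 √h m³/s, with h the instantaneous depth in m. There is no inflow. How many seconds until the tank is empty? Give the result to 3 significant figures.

204 s

A dh/dt = −Q_out = −0.125 √h.
∫ h^(−1/2) dh = −(0.125/A) ∫ dt, giving 2√h = 2√h₀ − (0.125/A) t.
Tank is empty when √h = 0: t_empty = 2A√h₀/0.125.
t_empty = 2·5.39·√5.57/0.125 = 10.780·2.3601/0.125 = 203.53 s.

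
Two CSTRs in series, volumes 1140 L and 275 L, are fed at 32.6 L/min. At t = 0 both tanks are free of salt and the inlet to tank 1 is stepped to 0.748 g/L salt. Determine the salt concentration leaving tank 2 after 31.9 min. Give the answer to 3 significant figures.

Species balance on tank i: dCᵢ/dt = (Cᵢ₋₁ − Cᵢ)/τᵢ with τᵢ = Vᵢ/Q.
τ₁ = 1140/32.6 = 34.969 min; τ₂ = 275/32.6 = 8.4356 min.
Tank 1: C₁ = C_in(1 − e^(−t/τ₁)). Tank 2 (τ₁ ≠ τ₂): C₂ = C_in[1 − (τ₁ e^(−t/τ₁) − τ₂ e^(−t/τ₂))/(τ₁ − τ₂)].
At t = 31.9: e^(−t/τ₁) = 0.40163, e^(−t/τ₂) = 0.022786.
C₂ = 0.748·[1 − (34.969·0.40163 − 8.4356·0.022786)/(26.534)] = 0.748·0.47793 = 0.35749 g/L.

0.357 g/L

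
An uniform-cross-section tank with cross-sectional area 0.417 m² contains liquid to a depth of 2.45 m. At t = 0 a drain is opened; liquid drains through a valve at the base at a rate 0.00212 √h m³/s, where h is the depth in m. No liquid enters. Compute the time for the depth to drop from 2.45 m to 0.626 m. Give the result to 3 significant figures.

305 s

Unsteady balance on liquid volume: A dh/dt = −0.00212 √h.
∫ h^(−1/2) dh = −(0.00212/A) ∫ dt, giving 2√h = 2√h₀ − (0.00212/A) t.
t = 2A(√h₀ − √h)/0.00212 = 2·0.417·(√2.45 − √0.626)/0.00212
  = 0.83400 × (1.5652 − 0.79120) / 0.00212 = 304.51 s.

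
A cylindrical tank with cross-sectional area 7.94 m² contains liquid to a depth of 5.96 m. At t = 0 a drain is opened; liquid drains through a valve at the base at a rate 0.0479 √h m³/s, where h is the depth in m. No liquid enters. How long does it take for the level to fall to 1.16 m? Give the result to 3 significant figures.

Accumulation of liquid (constant cross-section A): A dh/dt = −0.0479 √h.
Separate and integrate: 2(√h − √h₀) = −(0.0479/A) t.
t = 2A(√h₀ − √h)/0.0479 = 2·7.94·(√5.96 − √1.16)/0.0479
  = 15.880 × (2.4413 − 1.0770) / 0.0479 = 452.29 s.

452 s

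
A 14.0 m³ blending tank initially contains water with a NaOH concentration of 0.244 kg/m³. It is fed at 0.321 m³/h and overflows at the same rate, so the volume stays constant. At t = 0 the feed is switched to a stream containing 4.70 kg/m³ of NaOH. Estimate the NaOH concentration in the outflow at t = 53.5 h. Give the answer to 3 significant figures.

Transient balance on the dissolved component: V dC/dt = Q(C_in − C).
Rewrite as dC/dt + C/τ = C_in/τ, τ = V/Q = 43.614 h.
C approaches C_in exponentially: C(t) = C_in + (C₀ − C_in) e^(−t/τ).
C(53.5) = 4.70 + (0.244 − 4.70)·e^(−53.5/43.614) = 4.70 + (-4.4560)·0.29327 = 3.3932 kg/m³.

3.39 kg/m³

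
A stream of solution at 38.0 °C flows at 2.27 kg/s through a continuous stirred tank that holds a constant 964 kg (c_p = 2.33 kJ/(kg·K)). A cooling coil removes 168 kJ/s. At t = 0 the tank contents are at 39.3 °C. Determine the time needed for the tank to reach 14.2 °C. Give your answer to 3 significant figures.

Heat balance on the well-mixed liquid: M c_p dT/dt = ṁ c_p (T_in − T) − 168.
τ = M/ṁ = 424.67 s; T_ss = T_in − Q̇/(ṁ c_p) = 6.2366 °C.
T(t) = T_ss + (T₀ − T_ss) e^(−t/τ). Set T = 14.2:
e^(−t/τ) = (14.2 − 6.2366)/(39.3 − 6.2366) = 0.24085
t = −424.67 · ln(0.24085) = 604.55 s.

605 s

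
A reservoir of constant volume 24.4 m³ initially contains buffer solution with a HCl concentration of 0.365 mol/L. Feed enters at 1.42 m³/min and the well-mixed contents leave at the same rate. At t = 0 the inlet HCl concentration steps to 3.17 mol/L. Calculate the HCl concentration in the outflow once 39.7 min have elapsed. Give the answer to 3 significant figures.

2.89 mol/L

Transient balance on the dissolved component: V dC/dt = Q(C_in − C).
So dC/dt = (C_in − C)/τ with τ = V/Q = 24.4/1.42 = 17.183 min.
C approaches C_in exponentially: C(t) = C_in + (C₀ − C_in) e^(−t/τ).
C(39.7) = 3.17 + (0.365 − 3.17)·e^(−39.7/17.183) = 3.17 + (-2.8050)·0.099221 = 2.8917 mol/L.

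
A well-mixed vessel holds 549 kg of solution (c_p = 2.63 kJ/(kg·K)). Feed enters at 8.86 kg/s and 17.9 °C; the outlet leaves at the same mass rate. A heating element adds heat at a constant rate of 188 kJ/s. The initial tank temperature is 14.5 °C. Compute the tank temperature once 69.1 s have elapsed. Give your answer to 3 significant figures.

22.2 °C

First-law balance (no shaft work): M c_p dT/dt = ṁ c_p (T_in − T) + 188.
τ = M/ṁ = 61.964 s; T_ss = T_in + Q̇/(ṁ c_p) = 17.9 + 188/(8.86·2.63) = 25.968 °C.
Solution: T(t) = T_ss + (T₀ − T_ss) e^(−t/τ).
T(69.1) = 25.968 + (-11.468)·e^(−69.1/61.964) = 25.968 + (-11.468)·0.32786 = 22.208 °C.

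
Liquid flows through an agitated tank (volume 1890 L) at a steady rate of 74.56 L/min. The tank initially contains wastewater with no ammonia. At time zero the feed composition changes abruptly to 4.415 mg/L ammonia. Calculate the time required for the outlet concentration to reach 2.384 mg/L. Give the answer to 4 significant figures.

Unsteady species balance (constant V, well mixed): V dC/dt = Q(C_in − C), so τ = V/Q = 25.3487 min.
C(t) = C_in + (C₀ − C_in) e^(−t/τ). Set C = 2.384 and solve for t:
e^(−t/τ) = (C − C_in)/(C₀ − C_in) = (2.384 − 4.415)/(0 − 4.415) = 0.460023
t = −τ ln(…) = 25.3487 × 0.776480 = 19.6828 min.

19.68 min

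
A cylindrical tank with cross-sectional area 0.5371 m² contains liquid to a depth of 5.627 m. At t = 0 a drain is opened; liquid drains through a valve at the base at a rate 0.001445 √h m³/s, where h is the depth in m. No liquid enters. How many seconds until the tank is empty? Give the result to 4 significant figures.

1763 s

With no inflow, A dh/dt = −0.001445 √h.
∫ h^(−1/2) dh = −(0.001445/A) ∫ dt, giving 2√h = 2√h₀ − (0.001445/A) t.
Set h = 0: 2√h₀ = (0.001445/A) t_empty ⇒ t_empty = 2A√h₀/0.001445.
t_empty = 2·0.5371·√5.627/0.001445 = 1.07420·2.37213/0.001445 = 1763.42 s.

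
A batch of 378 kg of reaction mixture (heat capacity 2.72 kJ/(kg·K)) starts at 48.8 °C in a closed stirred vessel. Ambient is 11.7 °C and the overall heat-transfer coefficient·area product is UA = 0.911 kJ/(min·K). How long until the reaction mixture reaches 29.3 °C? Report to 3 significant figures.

Energy balance: M c_p dT/dt = −UA(T − T_amb).
τ = M c_p/UA = 1128.6 min; T_ss = T_amb = 11.700 °C.
T(t) = T_ss + (T₀ − T_ss)e^(−t/τ); set T = 29.3:
t = −τ ln[(T − T_ss)/(T₀ − T_ss)] = −1128.6 · ln(0.47439) = 841.62 min.

842 min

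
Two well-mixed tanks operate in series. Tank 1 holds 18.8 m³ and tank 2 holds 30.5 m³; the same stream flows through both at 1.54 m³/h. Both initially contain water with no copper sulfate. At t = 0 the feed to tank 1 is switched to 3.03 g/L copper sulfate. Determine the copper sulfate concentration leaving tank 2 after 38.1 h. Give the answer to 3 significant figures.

2.09 g/L

Time constants: τᵢ = Vᵢ/Q for each well-mixed tank.
τ₁ = 18.8/1.54 = 12.208 h; τ₂ = 30.5/1.54 = 19.805 h.
Tank 1: C₁ = C_in(1 − e^(−t/τ₁)). Tank 2 (τ₁ ≠ τ₂): C₂ = C_in[1 − (τ₁ e^(−t/τ₁) − τ₂ e^(−t/τ₂))/(τ₁ − τ₂)].
At t = 38.1: e^(−t/τ₁) = 0.044115, e^(−t/τ₂) = 0.14606.
C₂ = 3.03·[1 − (12.208·0.044115 − 19.805·0.14606)/(-7.5974)] = 3.03·0.69013 = 2.0911 g/L.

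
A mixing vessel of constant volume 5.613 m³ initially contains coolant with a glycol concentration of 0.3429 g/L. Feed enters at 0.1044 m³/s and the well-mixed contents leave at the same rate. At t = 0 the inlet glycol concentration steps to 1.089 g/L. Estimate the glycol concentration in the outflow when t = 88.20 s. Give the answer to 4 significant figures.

0.9443 g/L

Transient balance on the dissolved component: V dC/dt = Q(C_in − C).
Time constant τ = V/Q = 5.613/0.1044 = 53.7644 s.
Solution: C(t) = C_in + (C₀ − C_in) e^(−t/τ).
C(88.20) = 1.089 + (0.3429 − 1.089)·e^(−88.20/53.7644) = 1.089 + (-0.746100)·0.193885 = 0.944343 g/L.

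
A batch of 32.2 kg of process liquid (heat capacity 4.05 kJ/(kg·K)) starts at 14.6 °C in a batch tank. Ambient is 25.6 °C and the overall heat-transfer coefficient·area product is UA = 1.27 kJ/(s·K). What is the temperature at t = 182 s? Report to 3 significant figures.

23.7 °C

M c_p dT/dt = −UA(T − T_amb).
dT/dt = (T_ss − T)/τ with T_ss = T_amb = 25.600 °C, τ = M c_p/UA = 32.2·4.05/1.27 = 102.69 s.
Solution: T(t) = T_ss + (T₀ − T_ss) e^(−t/τ).
T(182) = 25.600 + (-11.000)·0.16992 = 23.731 °C.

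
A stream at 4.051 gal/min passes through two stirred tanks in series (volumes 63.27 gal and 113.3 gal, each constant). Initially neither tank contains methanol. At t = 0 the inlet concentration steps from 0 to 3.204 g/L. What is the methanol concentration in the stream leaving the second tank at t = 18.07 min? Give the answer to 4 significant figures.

0.6753 g/L

Each tank obeys Vᵢ dCᵢ/dt = Q(Cᵢ₋₁ − Cᵢ), so τᵢ = Vᵢ/Q.
τ₁ = 63.27/4.051 = 15.6184 min; τ₂ = 113.3/4.051 = 27.9684 min.
Solving the cascade with C₁(0)=C₂(0)=0 gives C₂(t) = C_in[1 − (τ₁ e^(−t/τ₁) − τ₂ e^(−t/τ₂))/(τ₁ − τ₂)].
At t = 18.07: e^(−t/τ₁) = 0.314437, e^(−t/τ₂) = 0.524093.
C₂ = 3.204·[1 − (15.6184·0.314437 − 27.9684·0.524093)/(-12.3500)] = 3.204·0.210768 = 0.675299 g/L.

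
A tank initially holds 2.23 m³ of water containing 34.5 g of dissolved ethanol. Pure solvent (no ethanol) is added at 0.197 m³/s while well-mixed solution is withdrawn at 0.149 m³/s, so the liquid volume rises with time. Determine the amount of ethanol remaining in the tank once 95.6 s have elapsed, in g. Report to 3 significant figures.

Total volume: dV/dt = Q_in − Q_out = 0.048000 m³/s, so V(t) = 2.23 + 0.048000 t and V(95.6) = 6.8188 m³.
No ethanol enters, so dm/dt = −Q_out · (m/V).
Separate: dm/m = −Q_out dt/V(t) ⇒ ln(m/m₀) = −(Q_out/(Q_in−Q_out)) ln(V/V₀).
m = m₀ (V₀/V)^(Q_out/(Q_in−Q_out)) = 34.5 × (2.23/6.8188)^(3.1042) = 1.0741 g.

1.07 g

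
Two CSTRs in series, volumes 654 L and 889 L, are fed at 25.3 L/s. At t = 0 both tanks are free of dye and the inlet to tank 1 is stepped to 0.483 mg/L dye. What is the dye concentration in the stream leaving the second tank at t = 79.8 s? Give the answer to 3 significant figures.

0.356 mg/L

Time constants: τᵢ = Vᵢ/Q for each well-mixed tank.
τ₁ = 654/25.3 = 25.850 s; τ₂ = 889/25.3 = 35.138 s.
Tank 1: C₁ = C_in(1 − e^(−t/τ₁)). Tank 2 (τ₁ ≠ τ₂): C₂ = C_in[1 − (τ₁ e^(−t/τ₁) − τ₂ e^(−t/τ₂))/(τ₁ − τ₂)].
At t = 79.8: e^(−t/τ₁) = 0.045636, e^(−t/τ₂) = 0.10321.
C₂ = 0.483·[1 − (25.850·0.045636 − 35.138·0.10321)/(-9.2885)] = 0.483·0.73658 = 0.35577 mg/L.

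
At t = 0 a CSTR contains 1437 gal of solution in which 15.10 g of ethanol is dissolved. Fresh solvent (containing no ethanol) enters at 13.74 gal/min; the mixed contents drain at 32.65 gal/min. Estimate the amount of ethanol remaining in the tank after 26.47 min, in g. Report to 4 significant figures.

7.209 g

Let m(t) be the amount of ethanol. Volume: V(t) = V₀ + (Q_in − Q_out) t = 1437 − 18.9100 t; V(26.47) = 936.452 gal.
Solute balance: dm/dt = 0 − Q_out C = −Q_out m/V(t).
dm/m = −Q_out dt/(V₀ − 18.9100 t); integrating gives ln(m/m₀) = −(Q_out/(Q_in−Q_out)) ln(V/V₀).
m = m₀ (V₀/V)^(Q_out/(Q_in−Q_out)) = 15.10 × (1437/936.452)^(-1.72660) = 7.20907 g.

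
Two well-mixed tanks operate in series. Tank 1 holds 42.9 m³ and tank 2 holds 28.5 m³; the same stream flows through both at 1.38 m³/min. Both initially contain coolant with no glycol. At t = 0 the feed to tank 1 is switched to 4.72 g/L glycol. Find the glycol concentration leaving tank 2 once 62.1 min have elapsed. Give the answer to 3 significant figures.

3.27 g/L

Time constants: τᵢ = Vᵢ/Q for each well-mixed tank.
τ₁ = 42.9/1.38 = 31.087 min; τ₂ = 28.5/1.38 = 20.652 min.
Tank 1: C₁ = C_in(1 − e^(−t/τ₁)). Tank 2 (τ₁ ≠ τ₂): C₂ = C_in[1 − (τ₁ e^(−t/τ₁) − τ₂ e^(−t/τ₂))/(τ₁ − τ₂)].
At t = 62.1: e^(−t/τ₁) = 0.13566, e^(−t/τ₂) = 0.049442.
C₂ = 4.72·[1 − (31.087·0.13566 − 20.652·0.049442)/(10.435)] = 4.72·0.69371 = 3.2743 g/L.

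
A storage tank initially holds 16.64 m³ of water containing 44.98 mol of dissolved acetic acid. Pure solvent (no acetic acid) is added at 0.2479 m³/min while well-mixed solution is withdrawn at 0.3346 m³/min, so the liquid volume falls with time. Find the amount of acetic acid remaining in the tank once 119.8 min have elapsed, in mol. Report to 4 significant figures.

Let m(t) be the amount of acetic acid. Volume: V(t) = V₀ + (Q_in − Q_out) t = 16.64 − 0.0867000 t; V(119.8) = 6.25334 m³.
No acetic acid enters, so dm/dt = −Q_out · (m/V).
dm/m = −Q_out dt/(V₀ − 0.0867000 t); integrating gives ln(m/m₀) = −(Q_out/(Q_in−Q_out)) ln(V/V₀).
m = m₀ (V₀/V)^(Q_out/(Q_in−Q_out)) = 44.98 × (16.64/6.25334)^(-3.85928) = 1.02959 mol.

1.030 mol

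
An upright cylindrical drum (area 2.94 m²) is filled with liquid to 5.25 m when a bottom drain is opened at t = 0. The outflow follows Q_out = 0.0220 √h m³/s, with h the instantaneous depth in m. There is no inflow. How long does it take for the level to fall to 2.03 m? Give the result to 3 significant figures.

A dh/dt = −Q_out = −0.0220 √h.
Separate and integrate: 2(√h − √h₀) = −(0.0220/A) t.
t = 2A(√h₀ − √h)/0.0220 = 2·2.94·(√5.25 − √2.03)/0.0220
  = 5.8800 × (2.2913 − 1.4248) / 0.0220 = 231.59 s.

232 s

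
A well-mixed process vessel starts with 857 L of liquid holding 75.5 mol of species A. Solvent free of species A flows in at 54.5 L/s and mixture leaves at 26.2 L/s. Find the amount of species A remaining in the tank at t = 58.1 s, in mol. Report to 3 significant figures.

28.0 mol

Let m(t) be the amount of species A. Volume: V(t) = V₀ + (Q_in − Q_out) t = 857 + 28.300 t; V(58.1) = 2501.2 L.
Species balance (pure solvent in): dm/dt = −Q_out · m/V(t).
dm/m = −Q_out dt/(V₀ + 28.300 t); integrating gives ln(m/m₀) = −(Q_out/(Q_in−Q_out)) ln(V/V₀).
m = m₀ (V₀/V)^(Q_out/(Q_in−Q_out)) = 75.5 × (857/2501.2)^(0.92580) = 28.009 mol.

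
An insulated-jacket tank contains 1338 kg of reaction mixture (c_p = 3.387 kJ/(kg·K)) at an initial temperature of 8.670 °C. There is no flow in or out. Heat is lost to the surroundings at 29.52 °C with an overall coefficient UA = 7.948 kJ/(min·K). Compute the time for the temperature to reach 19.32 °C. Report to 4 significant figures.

Lumped-capacitance energy balance: M c_p dT/dt = UA(T_amb − T).
τ = M c_p/UA = 570.182 min; T_ss = T_amb = 29.5200 °C.
T(t) = T_ss + (T₀ − T_ss)e^(−t/τ); set T = 19.32:
t = −τ ln[(T − T_ss)/(T₀ − T_ss)] = −570.182 · ln(0.489209) = 407.661 min.

407.7 min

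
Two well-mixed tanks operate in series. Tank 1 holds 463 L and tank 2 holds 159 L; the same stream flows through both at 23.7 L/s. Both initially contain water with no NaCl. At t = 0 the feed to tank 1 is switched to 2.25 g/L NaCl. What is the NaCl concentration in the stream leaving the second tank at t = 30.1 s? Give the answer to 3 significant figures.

Each tank obeys Vᵢ dCᵢ/dt = Q(Cᵢ₋₁ − Cᵢ), so τᵢ = Vᵢ/Q.
τ₁ = 463/23.7 = 19.536 s; τ₂ = 159/23.7 = 6.7089 s.
Solving the cascade with C₁(0)=C₂(0)=0 gives C₂(t) = C_in[1 − (τ₁ e^(−t/τ₁) − τ₂ e^(−t/τ₂))/(τ₁ − τ₂)].
At t = 30.1: e^(−t/τ₁) = 0.21422, e^(−t/τ₂) = 0.011259.
C₂ = 2.25·[1 − (19.536·0.21422 − 6.7089·0.011259)/(12.827)] = 2.25·0.67963 = 1.5292 g/L.

1.53 g/L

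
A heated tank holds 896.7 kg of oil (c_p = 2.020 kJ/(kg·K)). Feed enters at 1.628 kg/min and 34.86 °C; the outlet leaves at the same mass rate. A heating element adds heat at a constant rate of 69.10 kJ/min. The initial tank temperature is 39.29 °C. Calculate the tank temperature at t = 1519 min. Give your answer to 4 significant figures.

54.82 °C

M c_p dT/dt = ṁ c_p (T_in − T) + Q̇.
Rearrange: dT/dt = (T_ss − T)/τ with τ = M/ṁ = 550.799 min and T_ss = T_in + Q̇/(ṁ c_p) = 55.8722 °C.
This is linear first-order; T(t) = T_ss + (T₀ − T_ss) e^(−t/τ).
T(1519) = 55.8722 + (-16.5822)·e^(−1519/550.799) = 55.8722 + (-16.5822)·0.0634303 = 54.8204 °C.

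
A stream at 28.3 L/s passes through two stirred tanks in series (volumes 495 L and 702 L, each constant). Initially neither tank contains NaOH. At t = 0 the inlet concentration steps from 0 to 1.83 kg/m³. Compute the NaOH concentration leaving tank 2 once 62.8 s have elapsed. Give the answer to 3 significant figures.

1.46 kg/m³

Species balance on tank i: dCᵢ/dt = (Cᵢ₋₁ − Cᵢ)/τᵢ with τᵢ = Vᵢ/Q.
τ₁ = 495/28.3 = 17.491 s; τ₂ = 702/28.3 = 24.806 s.
Tank 1: C₁ = C_in(1 − e^(−t/τ₁)). Tank 2 (τ₁ ≠ τ₂): C₂ = C_in[1 − (τ₁ e^(−t/τ₁) − τ₂ e^(−t/τ₂))/(τ₁ − τ₂)].
At t = 62.8: e^(−t/τ₁) = 0.027588, e^(−t/τ₂) = 0.079525.
C₂ = 1.83·[1 − (17.491·0.027588 − 24.806·0.079525)/(-7.3145)] = 1.83·0.79628 = 1.4572 kg/m³.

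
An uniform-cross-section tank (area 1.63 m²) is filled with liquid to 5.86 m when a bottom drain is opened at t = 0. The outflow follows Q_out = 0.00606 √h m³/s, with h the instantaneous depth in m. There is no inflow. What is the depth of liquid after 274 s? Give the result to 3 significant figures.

A dh/dt = −Q_out = −0.00606 √h.
This is separable: 2 d(√h)/dt = −0.00606/A, so √h = √h₀ − (0.00606/(2A)) t.
√h = √5.86 − 0.00606·274/(2·1.63) = 2.4207 − 0.50934 = 1.9114.
h = 1.9114² = 3.6535 m.

3.65 m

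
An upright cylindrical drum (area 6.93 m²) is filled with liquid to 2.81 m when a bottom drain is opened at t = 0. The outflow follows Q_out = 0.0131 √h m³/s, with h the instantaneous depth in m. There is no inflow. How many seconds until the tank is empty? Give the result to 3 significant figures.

A dh/dt = −Q_out = −0.0131 √h.
∫ h^(−1/2) dh = −(0.0131/A) ∫ dt, giving 2√h = 2√h₀ − (0.0131/A) t.
Tank is empty when √h = 0: t_empty = 2A√h₀/0.0131.
t_empty = 2·6.93·√2.81/0.0131 = 13.860·1.6763/0.0131 = 1773.6 s.

1770 s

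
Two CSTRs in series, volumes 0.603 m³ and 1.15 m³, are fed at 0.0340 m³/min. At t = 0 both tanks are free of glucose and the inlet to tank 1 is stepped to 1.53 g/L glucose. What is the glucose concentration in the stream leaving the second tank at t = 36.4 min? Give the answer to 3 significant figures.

0.650 g/L

Species balance on tank i: dCᵢ/dt = (Cᵢ₋₁ − Cᵢ)/τᵢ with τᵢ = Vᵢ/Q.
τ₁ = 0.603/0.0340 = 17.735 min; τ₂ = 1.15/0.0340 = 33.824 min.
Solving the cascade with C₁(0)=C₂(0)=0 gives C₂(t) = C_in[1 − (τ₁ e^(−t/τ₁) − τ₂ e^(−t/τ₂))/(τ₁ − τ₂)].
At t = 36.4: e^(−t/τ₁) = 0.12843, e^(−t/τ₂) = 0.34090.
C₂ = 1.53·[1 − (17.735·0.12843 − 33.824·0.34090)/(-16.088)] = 1.53·0.42488 = 0.65006 g/L.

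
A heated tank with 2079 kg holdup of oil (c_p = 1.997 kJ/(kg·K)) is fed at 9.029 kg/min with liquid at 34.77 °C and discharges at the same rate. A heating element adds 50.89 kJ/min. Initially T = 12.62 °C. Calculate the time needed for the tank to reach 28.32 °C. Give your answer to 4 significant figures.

M c_p dT/dt = ṁ c_p (T_in − T) + Q̇.
τ = M/ṁ = 230.258 min; T_ss = T_in + Q̇/(ṁ c_p) = 37.5924 °C.
T(t) = T_ss + (T₀ − T_ss) e^(−t/τ). Set T = 28.32:
e^(−t/τ) = (28.32 − 37.5924)/(12.62 − 37.5924) = 0.371305
t = −230.258 · ln(0.371305) = 228.124 min.

228.1 min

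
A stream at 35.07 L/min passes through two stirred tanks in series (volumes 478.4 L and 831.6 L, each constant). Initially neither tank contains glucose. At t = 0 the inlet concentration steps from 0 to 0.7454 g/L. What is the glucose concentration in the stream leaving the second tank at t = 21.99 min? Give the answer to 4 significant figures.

0.2525 g/L

Species balance on tank i: dCᵢ/dt = (Cᵢ₋₁ − Cᵢ)/τᵢ with τᵢ = Vᵢ/Q.
τ₁ = 478.4/35.07 = 13.6413 min; τ₂ = 831.6/35.07 = 23.7126 min.
Solving the cascade with C₁(0)=C₂(0)=0 gives C₂(t) = C_in[1 − (τ₁ e^(−t/τ₁) − τ₂ e^(−t/τ₂))/(τ₁ − τ₂)].
At t = 21.99: e^(−t/τ₁) = 0.199485, e^(−t/τ₂) = 0.395598.
C₂ = 0.7454·[1 − (13.6413·0.199485 − 23.7126·0.395598)/(-10.0713)] = 0.7454·0.338771 = 0.252520 g/L.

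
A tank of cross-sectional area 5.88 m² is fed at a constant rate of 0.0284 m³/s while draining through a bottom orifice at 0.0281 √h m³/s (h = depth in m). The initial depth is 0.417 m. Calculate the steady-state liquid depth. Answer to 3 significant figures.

1.02 m

Level balance: A dh/dt = 0.0284 − 0.0281 √h. Setting dh/dt = 0:
Q_in = 0.0281 √h_ss ⇒ √h_ss = 0.0284/0.0281 = 1.0107.
h_ss = 1.0107² = 1.0215 m. (Since h₀ = 0.417 m < h_ss, the level will rise toward this value.)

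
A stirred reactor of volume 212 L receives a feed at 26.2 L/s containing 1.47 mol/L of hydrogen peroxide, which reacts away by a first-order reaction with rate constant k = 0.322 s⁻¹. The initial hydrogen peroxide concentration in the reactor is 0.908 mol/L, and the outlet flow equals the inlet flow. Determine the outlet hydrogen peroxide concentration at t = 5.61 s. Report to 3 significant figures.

Species balance: V dC/dt = Q C_in − Q C − k V C.
dC/dt = (Q/V) C_in − (Q/V + k) C; effective rate a = Q/V + k = 0.12358 + 0.322 = 0.44558 s⁻¹.
C_ss = Q C_in/(Q + kV) = 0.40771 mol/L; C(t) = C_ss + (C₀ − C_ss) e^(−a t).
C(5.61) = 0.40771 + (0.50029)·e^(−0.44558·5.61) = 0.40771 + (0.50029)·0.082107 = 0.44879 mol/L.

0.449 mol/L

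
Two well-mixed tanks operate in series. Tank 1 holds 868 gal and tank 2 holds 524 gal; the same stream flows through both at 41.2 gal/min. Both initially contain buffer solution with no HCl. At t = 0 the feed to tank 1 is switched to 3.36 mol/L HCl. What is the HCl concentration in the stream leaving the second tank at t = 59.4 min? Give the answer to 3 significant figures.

2.90 mol/L

Species balance on tank i: dCᵢ/dt = (Cᵢ₋₁ − Cᵢ)/τᵢ with τᵢ = Vᵢ/Q.
τ₁ = 868/41.2 = 21.068 min; τ₂ = 524/41.2 = 12.718 min.
Tank 1: C₁ = C_in(1 − e^(−t/τ₁)). Tank 2 (τ₁ ≠ τ₂): C₂ = C_in[1 − (τ₁ e^(−t/τ₁) − τ₂ e^(−t/τ₂))/(τ₁ − τ₂)].
At t = 59.4: e^(−t/τ₁) = 0.059639, e^(−t/τ₂) = 0.0093687.
C₂ = 3.36·[1 − (21.068·0.059639 − 12.718·0.0093687)/(8.3495)] = 3.36·0.86379 = 2.9023 mol/L.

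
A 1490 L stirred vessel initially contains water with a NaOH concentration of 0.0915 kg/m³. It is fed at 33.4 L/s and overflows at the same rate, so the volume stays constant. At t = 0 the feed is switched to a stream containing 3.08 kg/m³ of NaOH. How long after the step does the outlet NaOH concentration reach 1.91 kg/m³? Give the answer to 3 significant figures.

41.8 s

Accumulation = in − out for the solute gives V dC/dt = Q(C_in − C), so τ = V/Q = 44.611 s.
C(t) = C_in + (C₀ − C_in) e^(−t/τ). Set C = 1.91 and solve for t:
e^(−t/τ) = (C − C_in)/(C₀ − C_in) = (1.91 − 3.08)/(0.0915 − 3.08) = 0.39150
t = −τ ln(…) = 44.611 × 0.93777 = 41.835 s.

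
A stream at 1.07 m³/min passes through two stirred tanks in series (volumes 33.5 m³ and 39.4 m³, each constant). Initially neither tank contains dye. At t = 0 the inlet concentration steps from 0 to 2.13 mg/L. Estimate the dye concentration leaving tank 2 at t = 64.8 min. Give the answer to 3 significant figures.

1.21 mg/L

Each tank obeys Vᵢ dCᵢ/dt = Q(Cᵢ₋₁ − Cᵢ), so τᵢ = Vᵢ/Q.
τ₁ = 33.5/1.07 = 31.308 min; τ₂ = 39.4/1.07 = 36.822 min.
Tank 1: C₁ = C_in(1 − e^(−t/τ₁)). Tank 2 (τ₁ ≠ τ₂): C₂ = C_in[1 − (τ₁ e^(−t/τ₁) − τ₂ e^(−t/τ₂))/(τ₁ − τ₂)].
At t = 64.8: e^(−t/τ₁) = 0.12622, e^(−t/τ₂) = 0.17208.
C₂ = 2.13·[1 − (31.308·0.12622 − 36.822·0.17208)/(-5.5140)] = 2.13·0.56753 = 1.2088 mg/L.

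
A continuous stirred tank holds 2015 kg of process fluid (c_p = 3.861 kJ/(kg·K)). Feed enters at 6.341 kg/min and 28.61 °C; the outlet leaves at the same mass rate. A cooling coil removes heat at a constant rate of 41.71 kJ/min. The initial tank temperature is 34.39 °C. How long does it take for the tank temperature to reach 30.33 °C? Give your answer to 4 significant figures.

248.5 min

M c_p dT/dt = ṁ c_p (T_in − T) − Q̇.
τ = M/ṁ = 317.773 min; T_ss = T_in − Q̇/(ṁ c_p) = 26.9063 °C.
T(t) = T_ss + (T₀ − T_ss) e^(−t/τ). Set T = 30.33:
e^(−t/τ) = (30.33 − 26.9063)/(34.39 − 26.9063) = 0.457485
t = −317.773 · ln(0.457485) = 248.502 min.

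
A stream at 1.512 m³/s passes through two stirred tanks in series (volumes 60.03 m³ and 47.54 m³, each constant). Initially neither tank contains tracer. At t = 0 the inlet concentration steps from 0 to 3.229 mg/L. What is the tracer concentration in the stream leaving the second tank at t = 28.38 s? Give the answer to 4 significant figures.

0.6195 mg/L

Time constants: τᵢ = Vᵢ/Q for each well-mixed tank.
τ₁ = 60.03/1.512 = 39.7024 s; τ₂ = 47.54/1.512 = 31.4418 s.
Tank 1: C₁ = C_in(1 − e^(−t/τ₁)). Tank 2 (τ₁ ≠ τ₂): C₂ = C_in[1 − (τ₁ e^(−t/τ₁) − τ₂ e^(−t/τ₂))/(τ₁ − τ₂)].
At t = 28.38: e^(−t/τ₁) = 0.489281, e^(−t/τ₂) = 0.405506.
C₂ = 3.229·[1 − (39.7024·0.489281 − 31.4418·0.405506)/(8.26058)] = 3.229·0.191851 = 0.619486 mg/L.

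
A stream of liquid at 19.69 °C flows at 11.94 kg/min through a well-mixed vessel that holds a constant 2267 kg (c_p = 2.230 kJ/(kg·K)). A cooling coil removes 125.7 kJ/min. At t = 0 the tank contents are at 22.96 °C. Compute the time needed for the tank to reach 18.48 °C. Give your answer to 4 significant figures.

156.2 min

M c_p dT/dt = ṁ c_p (T_in − T) − Q̇.
τ = M/ṁ = 189.866 min; T_ss = T_in − Q̇/(ṁ c_p) = 14.9691 °C.
T(t) = T_ss + (T₀ − T_ss) e^(−t/τ). Set T = 18.48:
e^(−t/τ) = (18.48 − 14.9691)/(22.96 − 14.9691) = 0.439363
t = −189.866 · ln(0.439363) = 156.151 min.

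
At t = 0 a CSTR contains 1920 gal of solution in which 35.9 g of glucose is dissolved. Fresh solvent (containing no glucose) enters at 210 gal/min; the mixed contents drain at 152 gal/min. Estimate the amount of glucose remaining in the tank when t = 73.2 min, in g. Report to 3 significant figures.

1.69 g

Total volume: dV/dt = Q_in − Q_out = 58.000 gal/min, so V(t) = 1920 + 58.000 t and V(73.2) = 6165.6 gal.
Solute balance: dm/dt = 0 − Q_out C = −Q_out m/V(t).
Separate: dm/m = −Q_out dt/V(t) ⇒ ln(m/m₀) = −(Q_out/(Q_in−Q_out)) ln(V/V₀).
m = m₀ (V₀/V)^(Q_out/(Q_in−Q_out)) = 35.9 × (1920/6165.6)^(2.6207) = 1.6876 g.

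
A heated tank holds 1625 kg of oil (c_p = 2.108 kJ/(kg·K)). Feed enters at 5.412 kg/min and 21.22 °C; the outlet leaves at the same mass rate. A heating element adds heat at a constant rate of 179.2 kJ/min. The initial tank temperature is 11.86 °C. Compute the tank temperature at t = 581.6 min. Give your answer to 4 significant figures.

M c_p dT/dt = ṁ c_p (T_in − T) + Q̇.
Rearrange: dT/dt = (T_ss − T)/τ with τ = M/ṁ = 300.259 min and T_ss = T_in + Q̇/(ṁ c_p) = 36.9276 °C.
Solution: T(t) = T_ss + (T₀ − T_ss) e^(−t/τ).
T(581.6) = 36.9276 + (-25.0676)·e^(−581.6/300.259) = 36.9276 + (-25.0676)·0.144136 = 33.3144 °C.

33.31 °C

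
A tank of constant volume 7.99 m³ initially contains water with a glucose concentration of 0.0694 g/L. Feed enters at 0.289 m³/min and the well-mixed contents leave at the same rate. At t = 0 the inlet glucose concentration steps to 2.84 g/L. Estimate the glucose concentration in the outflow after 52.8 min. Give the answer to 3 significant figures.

Accumulation = in − out for the solute gives V dC/dt = Q(C_in − C).
So dC/dt = (C_in − C)/τ with τ = V/Q = 7.99/0.289 = 27.647 min.
Solution: C(t) = C_in + (C₀ − C_in) e^(−t/τ).
C(52.8) = 2.84 + (0.0694 − 2.84)·e^(−52.8/27.647) = 2.84 + (-2.7706)·0.14811 = 2.4296 g/L.

2.43 g/L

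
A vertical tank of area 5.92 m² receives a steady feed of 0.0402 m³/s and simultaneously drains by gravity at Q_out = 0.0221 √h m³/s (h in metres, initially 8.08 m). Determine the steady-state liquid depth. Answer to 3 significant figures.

3.31 m

A dh/dt = Q_in − 0.0221 √h. Steady state requires inflow = outflow:
Q_in = 0.0221 √h_ss ⇒ √h_ss = 0.0402/0.0221 = 1.8190.
h_ss = 1.8190² = 3.3088 m. (Since h₀ = 8.08 m > h_ss, the level will fall toward this value.)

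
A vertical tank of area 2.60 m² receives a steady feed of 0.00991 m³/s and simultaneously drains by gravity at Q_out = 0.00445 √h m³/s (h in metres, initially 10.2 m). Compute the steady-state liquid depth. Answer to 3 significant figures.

4.96 m

Mass balance (ρ constant): A dh/dt = Q_in − 0.00445 √h. At steady state dh/dt = 0:
Q_in = 0.00445 √h_ss ⇒ √h_ss = 0.00991/0.00445 = 2.2270.
h_ss = 2.2270² = 4.9594 m. (Since h₀ = 10.2 m > h_ss, the level will fall toward this value.)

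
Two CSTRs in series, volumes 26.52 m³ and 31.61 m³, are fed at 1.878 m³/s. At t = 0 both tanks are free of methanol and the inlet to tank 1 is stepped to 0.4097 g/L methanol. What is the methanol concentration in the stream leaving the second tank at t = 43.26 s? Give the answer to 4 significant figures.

Each tank obeys Vᵢ dCᵢ/dt = Q(Cᵢ₋₁ − Cᵢ), so τᵢ = Vᵢ/Q.
τ₁ = 26.52/1.878 = 14.1214 s; τ₂ = 31.61/1.878 = 16.8317 s.
Tank 1: C₁ = C_in(1 − e^(−t/τ₁)). Tank 2 (τ₁ ≠ τ₂): C₂ = C_in[1 − (τ₁ e^(−t/τ₁) − τ₂ e^(−t/τ₂))/(τ₁ − τ₂)].
At t = 43.26: e^(−t/τ₁) = 0.0467269, e^(−t/τ₂) = 0.0765245.
C₂ = 0.4097·[1 − (14.1214·0.0467269 − 16.8317·0.0765245)/(-2.71033)] = 0.4097·0.768224 = 0.314741 g/L.

0.3147 g/L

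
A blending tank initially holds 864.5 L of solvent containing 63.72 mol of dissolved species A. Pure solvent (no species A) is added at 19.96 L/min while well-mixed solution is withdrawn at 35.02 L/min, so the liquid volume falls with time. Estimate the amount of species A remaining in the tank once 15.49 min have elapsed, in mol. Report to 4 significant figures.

Total volume: dV/dt = Q_in − Q_out = -15.0600 L/min, so V(t) = 864.5 − 15.0600 t and V(15.49) = 631.221 L.
Solute balance: dm/dt = 0 − Q_out C = −Q_out m/V(t).
Separate: dm/m = −Q_out dt/V(t) ⇒ ln(m/m₀) = −(Q_out/(Q_in−Q_out)) ln(V/V₀).
m = m₀ (V₀/V)^(Q_out/(Q_in−Q_out)) = 63.72 × (864.5/631.221)^(-2.32537) = 30.6668 mol.

30.67 mol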